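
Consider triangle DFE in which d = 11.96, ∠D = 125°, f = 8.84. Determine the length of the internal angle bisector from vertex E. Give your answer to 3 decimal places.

t_E ≈ 10.044

Law of sines: sin F = f·sin D/d ≈ 0.60546.
Since d ≥ f, only the acute value applies: ∠F ≈ 37.26°.
Then ∠E = 180° − ∠D − ∠F ≈ 17.74°.
Law of sines gives e = d·sin E/sin D ≈ 4.4483.
The bisector from E has length 2·d·f·cos(∠E/2)/(d+f) ≈ 10.044.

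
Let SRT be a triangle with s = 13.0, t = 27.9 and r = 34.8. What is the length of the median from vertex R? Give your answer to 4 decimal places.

Median from R: ½√(2·t² + 2·s² − r²) ≈ 13.075.

13.0746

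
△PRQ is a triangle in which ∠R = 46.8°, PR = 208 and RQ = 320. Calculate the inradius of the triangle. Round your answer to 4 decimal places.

r ≈ 63.7139

By the law of cosines, QP² = PR² + RQ² − 2·PR·RQ·cos R = 54537, so QP ≈ 233.53.
Area = ½·PR·RQ·sin R ≈ 24260.
Semiperimeter s = (320+233.53+208)/2 = 380.77.
Inradius = area/s = 24260/380.77 ≈ 63.714.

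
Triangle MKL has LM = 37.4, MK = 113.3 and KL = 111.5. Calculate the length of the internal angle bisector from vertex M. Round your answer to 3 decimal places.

t_M ≈ 43.792

By the law of cosines, cos M = (LM² + MK² − KL²) / (2·LM·MK) ≈ 0.21279, so ∠M ≈ 77.71°.
The bisector from M has length 2·LM·MK·cos(∠M/2)/(LM+MK) ≈ 43.792.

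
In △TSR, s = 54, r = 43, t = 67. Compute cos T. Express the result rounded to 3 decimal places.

0.059

By the law of cosines, cos T = (s² + r² − t²) / (2·s·r) ≈ 0.05943, so ∠T ≈ 86.59°.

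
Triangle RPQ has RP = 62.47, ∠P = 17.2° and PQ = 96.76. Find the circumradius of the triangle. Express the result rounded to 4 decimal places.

By the law of cosines, QR² = RP² + PQ² − 2·RP·PQ·cos P = 1716.5, so QR ≈ 41.43.
Area = ½·RP·PQ·sin P ≈ 893.72.
Circumradius = QR/(2 sin P) ≈ 70.052.

70.0524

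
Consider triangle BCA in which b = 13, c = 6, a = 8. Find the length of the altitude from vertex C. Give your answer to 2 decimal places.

Semiperimeter s = (13 + 6 + 8)/2 = 13.5.
Heron's formula: area = √(13.5·0.5·7.5·5.5) ≈ 16.686.
The altitude from C has length 2·area/c ≈ 5.5621.

h_C ≈ 5.56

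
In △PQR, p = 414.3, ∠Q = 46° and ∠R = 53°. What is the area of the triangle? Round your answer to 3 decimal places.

The third angle is ∠P = 180° − ∠Q − ∠R = 81.00°.
Law of sines: q = p·sin Q/sin P ≈ 301.74.
Law of sines: r = p·sin R/sin P ≈ 335.
Area = ½·p·q·sin R ≈ 49919.

49918.629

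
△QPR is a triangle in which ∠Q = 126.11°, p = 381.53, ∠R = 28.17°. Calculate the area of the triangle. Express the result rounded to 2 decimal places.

area ≈ 63964.47

The third angle is ∠P = 180° − ∠R − ∠Q = 25.72°.
Law of sines: q = p·sin Q/sin P ≈ 710.26.
Law of sines: r = p·sin R/sin P ≈ 415.04.
Area = ½·p·q·sin R ≈ 63964.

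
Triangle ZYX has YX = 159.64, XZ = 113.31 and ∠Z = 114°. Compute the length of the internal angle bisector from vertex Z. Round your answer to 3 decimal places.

t_Z ≈ 49.333

Law of sines: sin Y = XZ·sin Z/YX ≈ 0.64842.
Since YX ≥ XZ, only the acute value applies: ∠Y ≈ 40.42°.
Then ∠X = 180° − ∠Z − ∠Y ≈ 25.58°.
Law of sines gives ZY = YX·sin X/sin Z ≈ 75.444.
The bisector from Z has length 2·XZ·ZY·cos(∠Z/2)/(XZ+ZY) ≈ 49.333.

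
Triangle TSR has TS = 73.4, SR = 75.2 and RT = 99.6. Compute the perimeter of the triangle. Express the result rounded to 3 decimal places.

perimeter ≈ 248.200

Perimeter = 75.2 + 99.6 + 73.4 = 248.2.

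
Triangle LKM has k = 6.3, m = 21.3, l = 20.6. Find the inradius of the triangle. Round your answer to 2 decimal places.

Semiperimeter s = (20.6 + 6.3 + 21.3)/2 = 24.1.
Heron's formula: area = √(24.1·3.5·17.8·2.8) ≈ 64.838.
Inradius = area/s = 64.838/24.1 ≈ 2.6904.

2.69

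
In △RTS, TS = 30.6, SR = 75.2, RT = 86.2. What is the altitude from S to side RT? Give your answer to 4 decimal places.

26.2477

Semiperimeter s = (30.6 + 75.2 + 86.2)/2 = 96.
Heron's formula: area = √(96·65.4·20.8·9.8) ≈ 1131.3.
The altitude from S has length 2·area/RT ≈ 26.248.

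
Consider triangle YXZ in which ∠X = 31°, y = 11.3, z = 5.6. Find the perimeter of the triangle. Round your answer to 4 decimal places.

perimeter ≈ 24.0110

By the law of cosines, x² = z² + y² − 2·z·y·cos X = 50.567, so x ≈ 7.111.
Semiperimeter s = (11.3+7.111+5.6)/2 = 12.006.
Perimeter = 11.3 + 7.111 + 5.6 = 24.011.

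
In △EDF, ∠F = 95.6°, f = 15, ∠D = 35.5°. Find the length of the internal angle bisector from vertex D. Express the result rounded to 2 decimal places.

The third angle is ∠E = 180° − ∠D − ∠F = 48.90°.
Law of sines: e = f·sin E/sin F ≈ 11.358.
Law of sines: d = f·sin D/sin F ≈ 8.7523.
The bisector from D has length 2·f·e·cos(∠D/2)/(f+e) ≈ 12.312.

t_D ≈ 12.31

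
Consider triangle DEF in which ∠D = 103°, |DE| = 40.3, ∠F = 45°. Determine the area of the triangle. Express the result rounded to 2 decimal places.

The third angle is ∠E = 180° − ∠F − ∠D = 32.00°.
Law of sines: |EF| = |DE|·sin D/sin F ≈ 55.532.
Law of sines: |FD| = |DE|·sin E/sin F ≈ 30.202.
Area = ½·|DE|·|EF|·sin E ≈ 592.96.

area ≈ 592.96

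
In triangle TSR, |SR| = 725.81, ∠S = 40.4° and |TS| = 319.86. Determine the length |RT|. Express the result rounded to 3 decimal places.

524.897

By the law of cosines, |RT|² = |TS|² + |SR|² − 2·|TS|·|SR|·cos S = 2.7552e+05, so |RT| ≈ 524.9.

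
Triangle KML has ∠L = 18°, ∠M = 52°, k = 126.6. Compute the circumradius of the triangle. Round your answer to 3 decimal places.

R ≈ 67.362

The third angle is ∠K = 180° − ∠M − ∠L = 110.00°.
Law of sines: m = k·sin M/sin K ≈ 106.16.
Law of sines: l = k·sin L/sin K ≈ 41.632.
Circumradius = k/(2 sin K) ≈ 67.362.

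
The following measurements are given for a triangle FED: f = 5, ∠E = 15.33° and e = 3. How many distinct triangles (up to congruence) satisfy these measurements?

2

f·sin E = 5·sin(15.33°) ≈ 1.322.
Since f sin E < e < f (1.322 < 3 < 5), two triangles exist.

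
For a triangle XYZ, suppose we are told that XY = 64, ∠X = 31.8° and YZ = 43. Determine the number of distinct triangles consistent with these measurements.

2

XY·sin X = 64·sin(31.8°) ≈ 33.73.
Since XY sin X < YZ < XY (33.73 < 43 < 64), two triangles exist.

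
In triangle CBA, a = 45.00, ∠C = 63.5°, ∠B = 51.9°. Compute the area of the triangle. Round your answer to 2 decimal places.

The third angle is ∠A = 180° − ∠C − ∠B = 64.60°.
Law of sines: c = a·sin C/sin A ≈ 44.582.
Law of sines: b = a·sin B/sin A ≈ 39.201.
Area = ½·a·c·sin B ≈ 789.36.

area ≈ 789.36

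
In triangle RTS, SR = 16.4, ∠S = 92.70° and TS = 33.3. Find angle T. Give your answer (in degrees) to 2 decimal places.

25.68

By the law of cosines, RT² = TS² + SR² − 2·TS·SR·cos S = 1429.3, so RT ≈ 37.806.
Law of cosines again: cos T = (RT² + TS² − SR²)/(2·RT·TS) ≈ 0.90124, so ∠T ≈ 25.68°.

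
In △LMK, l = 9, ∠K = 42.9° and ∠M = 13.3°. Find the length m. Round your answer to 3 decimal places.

2.492

The third angle is ∠L = 180° − ∠M − ∠K = 123.80°.
Law of sines: m = l·sin M/sin L ≈ 2.4916.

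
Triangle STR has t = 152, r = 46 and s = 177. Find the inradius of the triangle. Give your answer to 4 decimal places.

16.7721

Semiperimeter p = (177 + 152 + 46)/2 = 187.5.
Heron's formula: area = √(187.5·10.5·35.5·141.5) ≈ 3144.8.
Inradius = area/p = 3144.8/187.5 ≈ 16.772.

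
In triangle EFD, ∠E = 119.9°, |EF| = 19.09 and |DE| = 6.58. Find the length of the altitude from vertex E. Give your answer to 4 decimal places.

h_E ≈ 4.7169

By the law of cosines, |FD|² = |DE|² + |EF|² − 2·|DE|·|EF|·cos E = 532.96, so |FD| ≈ 23.086.
Area = ½·|DE|·|EF|·sin E ≈ 54.446.
The altitude from E has length 2·area/|FD| ≈ 4.7169.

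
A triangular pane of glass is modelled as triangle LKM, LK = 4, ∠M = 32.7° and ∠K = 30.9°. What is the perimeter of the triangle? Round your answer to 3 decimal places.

14.434

The third angle is ∠L = 180° − ∠K − ∠M = 116.40°.
Law of sines: KM = LK·sin L/sin M ≈ 6.632.
Law of sines: ML = LK·sin K/sin M ≈ 3.8023.
Semiperimeter s = (6.632+3.8023+4)/2 = 7.2171.
Perimeter = 6.632 + 3.8023 + 4 = 14.434.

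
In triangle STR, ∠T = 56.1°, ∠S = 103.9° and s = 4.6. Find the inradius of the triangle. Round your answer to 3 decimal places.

0.609

The third angle is ∠R = 180° − ∠S − ∠T = 20.00°.
Law of sines: t = s·sin T/sin S ≈ 3.9332.
Law of sines: r = s·sin R/sin S ≈ 1.6208.
Area = ½·s·t·sin R ≈ 3.0941.
Semiperimeter p = (4.6+3.9332+1.6208)/2 = 5.077.
Inradius = area/p = 3.0941/5.077 ≈ 0.60943.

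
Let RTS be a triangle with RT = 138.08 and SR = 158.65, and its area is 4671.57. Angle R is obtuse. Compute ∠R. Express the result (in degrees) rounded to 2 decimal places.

154.75

From area = ½·SR·RT·sin R, we get sin R = 2·area/(SR·RT) ≈ 0.42650.
Taking the obtuse solution, ∠R ≈ 154.75°.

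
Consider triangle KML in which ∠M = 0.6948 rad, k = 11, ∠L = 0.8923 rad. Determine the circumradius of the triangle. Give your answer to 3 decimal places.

5.501

The third angle is ∠K = π − ∠M − ∠L = 1.5545 rad.
Law of sines: m = k·sin M/sin K ≈ 7.0435.
Law of sines: l = k·sin L/sin K ≈ 8.5648.
Circumradius = k/(2 sin K) ≈ 5.5007.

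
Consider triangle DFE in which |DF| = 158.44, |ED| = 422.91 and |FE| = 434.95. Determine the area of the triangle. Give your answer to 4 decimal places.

Semiperimeter s = (434.95 + 422.91 + 158.44)/2 = 508.15.
Heron's formula: area = √(508.15·73.2·85.24·349.71) ≈ 33299.

area ≈ 33298.6979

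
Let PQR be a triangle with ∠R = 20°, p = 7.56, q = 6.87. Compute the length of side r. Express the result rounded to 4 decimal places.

By the law of cosines, r² = p² + q² − 2·p·q·cos R = 6.7405, so r ≈ 2.5962.

2.5962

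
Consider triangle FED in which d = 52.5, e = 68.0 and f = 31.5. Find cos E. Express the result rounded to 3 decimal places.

By the law of cosines, cos E = (d² + f² − e²) / (2·d·f) ≈ -0.26470, so ∠E ≈ 1.8387 rad.

-0.265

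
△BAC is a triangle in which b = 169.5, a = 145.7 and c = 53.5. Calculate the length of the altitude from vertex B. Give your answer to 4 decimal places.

h_B ≈ 43.9043

Semiperimeter s = (169.5 + 145.7 + 53.5)/2 = 184.35.
Heron's formula: area = √(184.35·14.85·38.65·130.85) ≈ 3720.9.
The altitude from B has length 2·area/b ≈ 43.904.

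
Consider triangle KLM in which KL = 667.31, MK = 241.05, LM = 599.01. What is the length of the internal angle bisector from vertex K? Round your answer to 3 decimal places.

By the law of cosines, cos K = (MK² + KL² − LM²) / (2·MK·KL) ≈ 0.44946, so ∠K ≈ 63.29°.
The bisector from K has length 2·MK·KL·cos(∠K/2)/(MK+KL) ≈ 301.5.

t_K ≈ 301.505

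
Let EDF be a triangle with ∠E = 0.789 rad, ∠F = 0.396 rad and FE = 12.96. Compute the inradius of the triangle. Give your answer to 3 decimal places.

r ≈ 1.755

The third angle is ∠D = π − ∠F − ∠E = 1.957 rad.
Law of sines: DF = FE·sin E/sin D ≈ 9.9267.
Law of sines: ED = FE·sin F/sin D ≈ 5.3957.
Area = ½·FE·DF·sin F ≈ 24.812.
Semiperimeter s = (9.9267+12.96+5.3957)/2 = 14.141.
Inradius = area/s = 24.812/14.141 ≈ 1.7546.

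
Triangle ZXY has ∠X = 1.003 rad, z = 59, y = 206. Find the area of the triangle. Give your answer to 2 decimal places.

Area = ½·y·z·sin X ≈ 5123.4.

area ≈ 5123.45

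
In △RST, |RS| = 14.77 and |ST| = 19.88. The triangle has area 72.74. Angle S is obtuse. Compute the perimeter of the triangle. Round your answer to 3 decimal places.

perimeter ≈ 68.168

From area = ½·|RS|·|ST|·sin S, we get sin S = 2·area/(|RS|·|ST|) ≈ 0.49546.
Taking the obtuse solution, ∠S ≈ 150.30°.
Law of cosines then gives |TR| ≈ 33.518.
Perimeter = 19.88 + 33.518 + 14.77 = 68.168.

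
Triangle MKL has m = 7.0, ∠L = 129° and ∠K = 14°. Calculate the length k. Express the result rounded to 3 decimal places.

The third angle is ∠M = 180° − ∠K − ∠L = 37.00°.
Law of sines: k = m·sin K/sin M ≈ 2.8139.

2.814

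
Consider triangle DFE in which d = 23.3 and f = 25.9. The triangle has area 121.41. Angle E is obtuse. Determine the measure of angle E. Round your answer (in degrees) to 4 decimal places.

From area = ½·d·f·sin E, we get sin E = 2·area/(d·f) ≈ 0.40237.
Taking the obtuse solution, ∠E ≈ 156.27°.

∠E ≈ 156.2734°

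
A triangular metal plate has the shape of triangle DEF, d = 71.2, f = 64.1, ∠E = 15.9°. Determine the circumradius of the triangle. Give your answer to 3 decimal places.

By the law of cosines, e² = f² + d² − 2·f·d·cos E = 399.63, so e ≈ 19.991.
Area = ½·f·d·sin E ≈ 625.16.
Circumradius = e/(2 sin E) ≈ 36.485.

36.485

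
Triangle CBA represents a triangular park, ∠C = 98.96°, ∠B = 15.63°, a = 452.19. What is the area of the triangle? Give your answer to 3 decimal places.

29922.978

The third angle is ∠A = 180° − ∠C − ∠B = 65.41°.
Law of sines: c = a·sin C/sin A ≈ 491.22.
Law of sines: b = a·sin B/sin A ≈ 133.98.
Area = ½·a·c·sin B ≈ 29923.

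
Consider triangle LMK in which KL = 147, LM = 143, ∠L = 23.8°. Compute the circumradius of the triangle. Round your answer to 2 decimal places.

74.25

By the law of cosines, MK² = KL² + LM² − 2·KL·LM·cos L = 3591.3, so MK ≈ 59.927.
Area = ½·KL·LM·sin L ≈ 4241.5.
Circumradius = MK/(2 sin L) ≈ 74.251.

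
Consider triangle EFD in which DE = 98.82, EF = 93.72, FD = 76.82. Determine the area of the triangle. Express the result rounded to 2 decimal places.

Semiperimeter s = (76.82 + 98.82 + 93.72)/2 = 134.68.
Heron's formula: area = √(134.68·57.86·35.86·40.96) ≈ 3383.2.

area ≈ 3383.19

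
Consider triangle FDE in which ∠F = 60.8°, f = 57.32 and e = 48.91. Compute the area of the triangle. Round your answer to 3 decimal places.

1325.821

Law of sines: sin E = e·sin F/f ≈ 0.74485.
Since f ≥ e, only the acute value applies: ∠E ≈ 48.15°.
Then ∠D = 180° − ∠F − ∠E ≈ 71.05°.
Law of sines gives d = f·sin D/sin F ≈ 62.107.
Area = ½·f·e·sin D ≈ 1325.8.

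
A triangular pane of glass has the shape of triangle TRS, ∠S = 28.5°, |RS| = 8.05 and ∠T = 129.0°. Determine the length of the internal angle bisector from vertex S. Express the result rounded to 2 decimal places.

t_S ≈ 5.15

The third angle is ∠R = 180° − ∠S − ∠T = 22.50°.
Law of sines: |ST| = |RS|·sin R/sin T ≈ 3.964.
Law of sines: |TR| = |RS|·sin S/sin T ≈ 4.9426.
The bisector from S has length 2·|RS|·|ST|·cos(∠S/2)/(|RS|+|ST|) ≈ 5.1487.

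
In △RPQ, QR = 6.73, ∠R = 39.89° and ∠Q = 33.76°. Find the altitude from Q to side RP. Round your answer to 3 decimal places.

The third angle is ∠P = 180° − ∠Q − ∠R = 106.35°.
Law of sines: PQ = QR·sin R/sin P ≈ 4.498.
Law of sines: RP = QR·sin Q/sin P ≈ 3.8976.
Area = ½·QR·PQ·sin Q ≈ 8.4111.
The altitude from Q has length 2·area/RP ≈ 4.3161.

h_Q ≈ 4.316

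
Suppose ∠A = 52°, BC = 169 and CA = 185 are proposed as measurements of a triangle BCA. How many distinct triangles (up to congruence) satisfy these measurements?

CA·sin A = 185·sin(52°) ≈ 145.8.
Since CA sin A < BC < CA (145.8 < 169 < 185), two triangles exist.

2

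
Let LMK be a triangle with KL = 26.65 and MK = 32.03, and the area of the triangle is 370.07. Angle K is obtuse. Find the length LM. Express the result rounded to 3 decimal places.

From area = ½·MK·KL·sin K, we get sin K = 2·area/(MK·KL) ≈ 0.86708.
Taking the obtuse solution, ∠K ≈ 119.88°.
Law of cosines then gives LM ≈ 50.859.

50.859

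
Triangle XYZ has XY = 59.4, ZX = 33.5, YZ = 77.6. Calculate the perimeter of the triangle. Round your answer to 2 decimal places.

perimeter ≈ 170.50

Perimeter = 77.6 + 33.5 + 59.4 = 170.5.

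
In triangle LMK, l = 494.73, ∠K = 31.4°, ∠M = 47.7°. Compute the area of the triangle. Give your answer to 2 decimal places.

area ≈ 48025.75

The third angle is ∠L = 180° − ∠M − ∠K = 100.90°.
Law of sines: m = l·sin M/sin L ≈ 372.64.
Law of sines: k = l·sin K/sin L ≈ 262.49.
Area = ½·l·m·sin K ≈ 48026.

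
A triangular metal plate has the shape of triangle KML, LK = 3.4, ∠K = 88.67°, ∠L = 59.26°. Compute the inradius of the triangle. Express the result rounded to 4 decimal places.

The third angle is ∠M = 180° − ∠L − ∠K = 32.07°.
Law of sines: ML = LK·sin K/sin M ≈ 6.4018.
Law of sines: KM = LK·sin L/sin M ≈ 5.5038.
Area = ½·LK·ML·sin L ≈ 9.354.
Semiperimeter s = (6.4018+3.4+5.5038)/2 = 7.6528.
Inradius = area/s = 9.354/7.6528 ≈ 1.2223.

r ≈ 1.2223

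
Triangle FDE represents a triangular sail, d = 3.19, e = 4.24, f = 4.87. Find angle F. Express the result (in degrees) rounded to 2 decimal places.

By the law of cosines, cos F = (d² + e² − f²) / (2·d·e) ≈ 0.16401, so ∠F ≈ 80.56°.

∠F ≈ 80.56°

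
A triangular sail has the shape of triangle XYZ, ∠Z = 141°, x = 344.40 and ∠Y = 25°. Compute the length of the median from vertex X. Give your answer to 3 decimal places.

m_X ≈ 743.405

The third angle is ∠X = 180° − ∠Y − ∠Z = 14.00°.
Law of sines: y = x·sin Y/sin X ≈ 601.64.
Law of sines: z = x·sin Z/sin X ≈ 895.9.
Median from X: ½√(2·y² + 2·z² − x²) ≈ 743.4.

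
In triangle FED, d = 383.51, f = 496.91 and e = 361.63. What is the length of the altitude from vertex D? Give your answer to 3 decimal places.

h_D ≈ 359.374

Semiperimeter s = (496.91 + 361.63 + 383.51)/2 = 621.02.
Heron's formula: area = √(621.02·124.11·259.39·237.51) ≈ 68912.
The altitude from D has length 2·area/d ≈ 359.37.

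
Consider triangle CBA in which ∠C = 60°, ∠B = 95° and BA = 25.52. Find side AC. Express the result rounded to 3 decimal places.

29.356

The third angle is ∠A = 180° − ∠C − ∠B = 25.00°.
Law of sines: AC = BA·sin B/sin C ≈ 29.356.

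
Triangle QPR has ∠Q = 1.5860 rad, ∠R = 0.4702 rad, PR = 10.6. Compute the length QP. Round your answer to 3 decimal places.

The third angle is ∠P = π − ∠R − ∠Q = 1.0854 rad.
Law of sines: QP = PR·sin R/sin Q ≈ 4.803.

4.803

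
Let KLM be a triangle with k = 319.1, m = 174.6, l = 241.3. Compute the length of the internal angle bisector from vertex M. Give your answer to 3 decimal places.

By the law of cosines, cos M = (k² + l² − m²) / (2·k·l) ≈ 0.84135, so ∠M ≈ 0.5710 rad.
The bisector from M has length 2·k·l·cos(∠M/2)/(k+l) ≈ 263.67.

t_M ≈ 263.675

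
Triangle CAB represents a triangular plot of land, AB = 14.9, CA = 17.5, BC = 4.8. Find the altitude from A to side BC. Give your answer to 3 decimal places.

Semiperimeter s = (14.9 + 4.8 + 17.5)/2 = 18.6.
Heron's formula: area = √(18.6·3.7·13.8·1.1) ≈ 32.322.
The altitude from A has length 2·area/BC ≈ 13.467.

13.467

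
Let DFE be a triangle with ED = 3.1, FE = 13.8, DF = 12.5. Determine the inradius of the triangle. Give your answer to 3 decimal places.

1.250

Semiperimeter s = (13.8 + 3.1 + 12.5)/2 = 14.7.
Heron's formula: area = √(14.7·0.9·11.6·2.2) ≈ 18.375.
Inradius = area/s = 18.375/14.7 ≈ 1.25.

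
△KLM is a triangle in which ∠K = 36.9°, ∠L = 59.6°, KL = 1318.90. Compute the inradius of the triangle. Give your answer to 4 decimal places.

The third angle is ∠M = 180° − ∠K − ∠L = 83.50°.
Law of sines: LM = KL·sin K/sin M ≈ 797.02.
Law of sines: MK = KL·sin L/sin M ≈ 1144.9.
Area = ½·KL·LM·sin L ≈ 4.5333e+05.
Semiperimeter s = (797.02+1144.9+1318.9)/2 = 1630.4.
Inradius = area/s = 4.5333e+05/1630.4 ≈ 278.05.

278.0452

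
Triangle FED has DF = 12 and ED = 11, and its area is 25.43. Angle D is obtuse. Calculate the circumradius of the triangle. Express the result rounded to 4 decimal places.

From area = ½·ED·DF·sin D, we get sin D = 2·area/(ED·DF) ≈ 0.38530.
Taking the obtuse solution, ∠D ≈ 157.34°.
Law of cosines then gives FE ≈ 22.553.
Circumradius = FE/(2 sin D) ≈ 29.266.

29.2660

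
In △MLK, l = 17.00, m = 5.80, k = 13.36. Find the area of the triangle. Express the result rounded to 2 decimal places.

33.64

Semiperimeter s = (5.8 + 17 + 13.36)/2 = 18.08.
Heron's formula: area = √(18.08·12.28·1.08·4.72) ≈ 33.642.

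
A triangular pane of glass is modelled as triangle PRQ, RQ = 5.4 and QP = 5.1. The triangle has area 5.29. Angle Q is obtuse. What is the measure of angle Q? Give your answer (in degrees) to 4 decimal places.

From area = ½·RQ·QP·sin Q, we get sin Q = 2·area/(RQ·QP) ≈ 0.38417.
Taking the obtuse solution, ∠Q ≈ 157.41°.

157.4079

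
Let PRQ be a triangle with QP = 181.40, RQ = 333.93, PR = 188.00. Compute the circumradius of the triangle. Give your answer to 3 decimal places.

By the law of cosines, cos P = (QP² + PR² − RQ²) / (2·QP·PR) ≈ -0.63424, so ∠P ≈ 129.36°.
Circumradius = RQ/(2 sin P) ≈ 215.96.

215.958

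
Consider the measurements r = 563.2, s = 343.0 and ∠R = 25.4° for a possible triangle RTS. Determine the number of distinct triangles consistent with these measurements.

s·sin R = 343.0·sin(25.4°) ≈ 147.1.
Since r ≥ s, exactly one triangle exists.

1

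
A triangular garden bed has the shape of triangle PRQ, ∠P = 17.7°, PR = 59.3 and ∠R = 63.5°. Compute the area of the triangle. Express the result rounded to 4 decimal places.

The third angle is ∠Q = 180° − ∠P − ∠R = 98.80°.
Law of sines: RQ = PR·sin P/sin Q ≈ 18.244.
Law of sines: QP = PR·sin R/sin Q ≈ 53.702.
Area = ½·PR·RQ·sin R ≈ 484.1.

484.0989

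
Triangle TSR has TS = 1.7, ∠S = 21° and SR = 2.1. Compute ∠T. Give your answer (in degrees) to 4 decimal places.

∠T ≈ 109.0944°

By the law of cosines, RT² = TS² + SR² − 2·TS·SR·cos S = 0.63424, so RT ≈ 0.79639.
Law of cosines again: cos T = (RT² + TS² − SR²)/(2·RT·TS) ≈ -0.32713, so ∠T ≈ 109.09°.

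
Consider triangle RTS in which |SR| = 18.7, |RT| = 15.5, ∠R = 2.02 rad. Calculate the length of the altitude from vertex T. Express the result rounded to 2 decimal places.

By the law of cosines, |TS|² = |SR|² + |RT|² − 2·|SR|·|RT|·cos R = 841.67, so |TS| ≈ 29.012.
Area = ½·|SR|·|RT|·sin R ≈ 130.55.
The altitude from T has length 2·area/|SR| ≈ 13.962.

h_T ≈ 13.96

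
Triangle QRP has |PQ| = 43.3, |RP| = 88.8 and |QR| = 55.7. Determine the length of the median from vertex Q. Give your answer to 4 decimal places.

m_Q ≈ 22.7449

Median from Q: ½√(2·|PQ|² + 2·|QR|² − |RP|²) ≈ 22.745.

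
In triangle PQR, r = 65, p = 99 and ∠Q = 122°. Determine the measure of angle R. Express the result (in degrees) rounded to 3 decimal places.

∠R ≈ 22.444°

By the law of cosines, q² = r² + p² − 2·r·p·cos Q = 20846, so q ≈ 144.38.
Law of cosines again: cos R = (p² + q² − r²)/(2·p·q) ≈ 0.92425, so ∠R ≈ 22.44°.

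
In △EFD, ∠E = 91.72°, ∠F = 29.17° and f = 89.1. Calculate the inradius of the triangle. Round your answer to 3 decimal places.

The third angle is ∠D = 180° − ∠E − ∠F = 59.11°.
Law of sines: e = f·sin E/sin F ≈ 182.72.
Law of sines: d = f·sin D/sin F ≈ 156.88.
Area = ½·f·e·sin D ≈ 6985.7.
Semiperimeter s = (182.72+89.1+156.88)/2 = 214.35.
Inradius = area/s = 6985.7/214.35 ≈ 32.59.

32.590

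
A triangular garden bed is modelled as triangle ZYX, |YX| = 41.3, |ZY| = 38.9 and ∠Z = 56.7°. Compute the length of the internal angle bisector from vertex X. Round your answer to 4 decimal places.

t_X ≈ 39.4594

Law of sines: sin X = |ZY|·sin Z/|YX| ≈ 0.78724.
Since |YX| ≥ |ZY|, only the acute value applies: ∠X ≈ 51.93°.
Then ∠Y = 180° − ∠Z − ∠X ≈ 71.37°.
Law of sines gives |XZ| = |YX|·sin Y/sin Z ≈ 46.825.
The bisector from X has length 2·|YX|·|XZ|·cos(∠X/2)/(|YX|+|XZ|) ≈ 39.459.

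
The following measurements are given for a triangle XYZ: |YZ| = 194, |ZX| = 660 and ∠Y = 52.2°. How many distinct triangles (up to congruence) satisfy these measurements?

|YZ|·sin Y = 194·sin(52.2°) ≈ 153.3.
Since |ZX| ≥ |YZ|, exactly one triangle exists.

1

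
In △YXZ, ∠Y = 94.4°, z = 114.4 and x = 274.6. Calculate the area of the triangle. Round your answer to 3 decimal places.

15660.827

Area = ½·x·z·sin Y ≈ 15661.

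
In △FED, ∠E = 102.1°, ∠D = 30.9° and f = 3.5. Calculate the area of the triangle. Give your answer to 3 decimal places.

area ≈ 4.205

The third angle is ∠F = 180° − ∠E − ∠D = 47.00°.
Law of sines: e = f·sin E/sin F ≈ 4.6793.
Law of sines: d = f·sin D/sin F ≈ 2.4576.
Area = ½·f·e·sin D ≈ 4.2053.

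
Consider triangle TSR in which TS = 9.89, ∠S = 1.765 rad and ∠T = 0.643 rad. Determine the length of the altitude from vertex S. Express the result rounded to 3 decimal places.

The third angle is ∠R = π − ∠T − ∠S = 0.734 rad.
Law of sines: SR = TS·sin T/sin R ≈ 8.8568.
Law of sines: RT = TS·sin S/sin R ≈ 14.494.
Area = ½·TS·SR·sin S ≈ 42.974.
The altitude from S has length 2·area/RT ≈ 5.93.

h_S ≈ 5.930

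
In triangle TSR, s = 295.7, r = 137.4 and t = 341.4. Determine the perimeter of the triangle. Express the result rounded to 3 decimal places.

Perimeter = 341.4 + 295.7 + 137.4 = 774.5.

774.500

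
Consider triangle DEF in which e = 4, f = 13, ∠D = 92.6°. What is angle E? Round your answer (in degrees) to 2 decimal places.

∠E ≈ 16.86°

By the law of cosines, d² = e² + f² − 2·e·f·cos D = 189.72, so d ≈ 13.774.
Law of cosines again: cos E = (f² + d² − e²)/(2·f·d) ≈ 0.95699, so ∠E ≈ 16.86°.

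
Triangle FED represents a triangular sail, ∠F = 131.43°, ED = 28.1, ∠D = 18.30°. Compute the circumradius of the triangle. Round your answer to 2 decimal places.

The third angle is ∠E = 180° − ∠D − ∠F = 30.27°.
Law of sines: DF = ED·sin E/sin F ≈ 18.892.
Law of sines: FE = ED·sin D/sin F ≈ 11.768.
Circumradius = ED/(2 sin F) ≈ 18.739.

18.74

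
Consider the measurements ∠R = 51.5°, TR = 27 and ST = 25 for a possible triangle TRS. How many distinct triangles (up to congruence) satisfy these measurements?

TR·sin R = 27·sin(51.5°) ≈ 21.13.
Since TR sin R < ST < TR (21.13 < 25 < 27), two triangles exist.

2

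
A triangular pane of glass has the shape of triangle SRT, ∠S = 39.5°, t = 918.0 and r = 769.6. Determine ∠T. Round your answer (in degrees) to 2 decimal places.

By the law of cosines, s² = r² + t² − 2·r·t·cos S = 3.4471e+05, so s ≈ 587.12.
Law of cosines again: cos T = (s² + r² − t²)/(2·s·r) ≈ 0.10432, so ∠T ≈ 84.01°.

∠T ≈ 84.01°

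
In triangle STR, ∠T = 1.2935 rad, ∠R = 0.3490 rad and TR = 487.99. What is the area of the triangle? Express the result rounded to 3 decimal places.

The third angle is ∠S = π − ∠T − ∠R = 1.4991 rad.
Law of sines: RS = TR·sin T/sin S ≈ 470.56.
Law of sines: ST = TR·sin R/sin S ≈ 167.3.
Area = ½·TR·RS·sin R ≈ 39261.

area ≈ 39261.485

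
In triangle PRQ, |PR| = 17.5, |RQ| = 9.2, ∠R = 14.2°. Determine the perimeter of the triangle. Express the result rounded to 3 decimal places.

By the law of cosines, |QP|² = |PR|² + |RQ|² − 2·|PR|·|RQ|·cos R = 78.729, so |QP| ≈ 8.8729.
Semiperimeter s = (9.2+8.8729+17.5)/2 = 17.786.
Perimeter = 9.2 + 8.8729 + 17.5 = 35.573.

35.573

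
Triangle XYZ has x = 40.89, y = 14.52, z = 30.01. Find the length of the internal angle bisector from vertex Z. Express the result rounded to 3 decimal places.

By the law of cosines, cos Z = (x² + y² − z²) / (2·x·y) ≈ 0.82717, so ∠Z ≈ 34.19°.
The bisector from Z has length 2·x·y·cos(∠Z/2)/(x+y) ≈ 20.483.

t_Z ≈ 20.483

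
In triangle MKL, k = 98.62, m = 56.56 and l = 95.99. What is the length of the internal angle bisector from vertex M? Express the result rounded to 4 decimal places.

93.0963

By the law of cosines, cos M = (k² + l² − m²) / (2·k·l) ≈ 0.83140, so ∠M ≈ 33.76°.
The bisector from M has length 2·k·l·cos(∠M/2)/(k+l) ≈ 93.096.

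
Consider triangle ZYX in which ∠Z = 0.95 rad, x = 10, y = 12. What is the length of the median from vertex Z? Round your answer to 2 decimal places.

9.79

By the law of cosines, z² = y² + x² − 2·y·x·cos Z = 104.4, so z ≈ 10.217.
Median from Z: ½√(2·y² + 2·x² − z²) ≈ 9.7929.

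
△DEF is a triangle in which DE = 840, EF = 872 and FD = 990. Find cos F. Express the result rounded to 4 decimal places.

cos F ≈ 0.5994

By the law of cosines, cos F = (EF² + FD² − DE²) / (2·EF·FD) ≈ 0.59939, so ∠F ≈ 53.17°.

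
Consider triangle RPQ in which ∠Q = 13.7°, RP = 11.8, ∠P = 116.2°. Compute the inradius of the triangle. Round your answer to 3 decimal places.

4.272

The third angle is ∠R = 180° − ∠P − ∠Q = 50.10°.
Law of sines: PQ = RP·sin R/sin Q ≈ 38.223.
Law of sines: QR = RP·sin P/sin Q ≈ 44.704.
Area = ½·RP·PQ·sin P ≈ 202.34.
Semiperimeter s = (38.223+44.704+11.8)/2 = 47.363.
Inradius = area/s = 202.34/47.363 ≈ 4.2722.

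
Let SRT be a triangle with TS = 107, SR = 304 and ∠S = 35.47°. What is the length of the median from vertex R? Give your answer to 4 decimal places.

m_R ≈ 262.2724

By the law of cosines, RT² = TS² + SR² − 2·TS·SR·cos S = 50882, so RT ≈ 225.57.
Median from R: ½√(2·SR² + 2·RT² − TS²) ≈ 262.27.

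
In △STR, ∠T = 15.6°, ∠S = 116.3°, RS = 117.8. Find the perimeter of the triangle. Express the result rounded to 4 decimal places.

836.5496

The third angle is ∠R = 180° − ∠S − ∠T = 48.10°.
Law of sines: TR = RS·sin S/sin T ≈ 392.7.
Law of sines: ST = RS·sin R/sin T ≈ 326.04.
Semiperimeter s = (392.7+117.8+326.04)/2 = 418.27.
Perimeter = 392.7 + 117.8 + 326.04 = 836.55.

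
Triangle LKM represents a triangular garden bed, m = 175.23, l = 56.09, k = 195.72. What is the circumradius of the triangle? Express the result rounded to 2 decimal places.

R ≈ 100.47

By the law of cosines, cos L = (k² + m² − l²) / (2·k·m) ≈ 0.96025, so ∠L ≈ 16.21°.
Circumradius = l/(2 sin L) ≈ 100.47.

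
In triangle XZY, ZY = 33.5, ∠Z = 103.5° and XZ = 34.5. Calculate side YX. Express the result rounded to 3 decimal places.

53.405

By the law of cosines, YX² = XZ² + ZY² − 2·XZ·ZY·cos Z = 2852.1, so YX ≈ 53.405.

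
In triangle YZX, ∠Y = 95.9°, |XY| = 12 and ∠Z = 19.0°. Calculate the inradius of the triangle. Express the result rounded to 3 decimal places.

4.861

The third angle is ∠X = 180° − ∠Y − ∠Z = 65.10°.
Law of sines: |ZX| = |XY|·sin Y/sin Z ≈ 36.663.
Law of sines: |YZ| = |XY|·sin X/sin Z ≈ 33.432.
Area = ½·|XY|·|ZX|·sin X ≈ 199.53.
Semiperimeter s = (36.663+12+33.432)/2 = 41.048.
Inradius = area/s = 199.53/41.048 ≈ 4.861.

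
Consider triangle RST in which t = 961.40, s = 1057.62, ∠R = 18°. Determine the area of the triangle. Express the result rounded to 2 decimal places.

area ≈ 157103.60

Area = ½·s·t·sin R ≈ 1.571e+05.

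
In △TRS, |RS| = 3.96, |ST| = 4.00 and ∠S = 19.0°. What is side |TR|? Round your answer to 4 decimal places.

1.3144

By the law of cosines, |TR|² = |RS|² + |ST|² − 2·|RS|·|ST|·cos S = 1.7276, so |TR| ≈ 1.3144.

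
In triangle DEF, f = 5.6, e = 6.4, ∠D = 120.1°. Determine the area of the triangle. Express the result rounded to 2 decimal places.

Area = ½·e·f·sin D ≈ 15.504.

area ≈ 15.50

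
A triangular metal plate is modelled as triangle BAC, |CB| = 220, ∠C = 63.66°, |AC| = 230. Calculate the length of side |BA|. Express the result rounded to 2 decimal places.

237.48

By the law of cosines, |BA|² = |AC|² + |CB|² − 2·|AC|·|CB|·cos C = 56398, so |BA| ≈ 237.48.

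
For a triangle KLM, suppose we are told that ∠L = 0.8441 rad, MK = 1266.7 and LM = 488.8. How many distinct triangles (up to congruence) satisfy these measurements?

LM·sin L = 488.8·sin(0.8441 rad) ≈ 365.3.
Since MK ≥ LM, exactly one triangle exists.

1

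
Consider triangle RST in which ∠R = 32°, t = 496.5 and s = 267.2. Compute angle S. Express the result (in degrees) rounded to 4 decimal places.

∠S ≈ 27.6822°

By the law of cosines, r² = s² + t² − 2·s·t·cos R = 92896, so r ≈ 304.79.
Law of cosines again: cos S = (t² + r² − s²)/(2·t·r) ≈ 0.88554, so ∠S ≈ 27.68°.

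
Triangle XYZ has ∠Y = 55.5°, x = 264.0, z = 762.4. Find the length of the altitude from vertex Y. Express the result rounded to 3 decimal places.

By the law of cosines, y² = z² + x² − 2·z·x·cos Y = 4.2294e+05, so y ≈ 650.34.
Area = ½·z·x·sin Y ≈ 82937.
The altitude from Y has length 2·area/y ≈ 255.06.

255.058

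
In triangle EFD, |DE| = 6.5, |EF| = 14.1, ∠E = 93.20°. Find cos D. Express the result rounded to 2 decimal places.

By the law of cosines, |FD|² = |DE|² + |EF|² − 2·|DE|·|EF|·cos E = 251.29, so |FD| ≈ 15.852.
Law of cosines again: cos D = (|FD|² + |DE|² − |EF|²)/(2·|FD|·|DE|) ≈ 0.45969, so ∠D ≈ 62.63°.

cos D ≈ 0.46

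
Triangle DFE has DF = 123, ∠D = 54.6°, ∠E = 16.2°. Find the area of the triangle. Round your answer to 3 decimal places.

area ≈ 20871.837

The third angle is ∠F = 180° − ∠E − ∠D = 109.20°.
Law of sines: FE = DF·sin D/sin E ≈ 359.37.
Law of sines: ED = DF·sin F/sin E ≈ 416.35.
Area = ½·DF·FE·sin F ≈ 20872.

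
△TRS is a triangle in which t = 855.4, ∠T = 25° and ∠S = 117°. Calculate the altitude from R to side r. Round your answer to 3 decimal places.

h_R ≈ 762.167

The third angle is ∠R = 180° − ∠S − ∠T = 38.00°.
Law of sines: r = t·sin R/sin T ≈ 1246.1.
Law of sines: s = t·sin S/sin T ≈ 1803.4.
Area = ½·t·r·sin S ≈ 4.7488e+05.
The altitude from R has length 2·area/r ≈ 762.17.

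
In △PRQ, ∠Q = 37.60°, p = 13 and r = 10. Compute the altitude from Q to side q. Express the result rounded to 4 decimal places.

By the law of cosines, q² = p² + r² − 2·p·r·cos Q = 63.005, so q ≈ 7.9375.
Area = ½·p·r·sin Q ≈ 39.659.
The altitude from Q has length 2·area/q ≈ 9.9929.

9.9929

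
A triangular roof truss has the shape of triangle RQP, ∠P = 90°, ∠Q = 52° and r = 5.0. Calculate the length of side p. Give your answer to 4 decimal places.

The third angle is ∠R = 180° − ∠Q − ∠P = 38.00°.
Law of sines: p = r·sin P/sin R ≈ 8.1213.

8.1213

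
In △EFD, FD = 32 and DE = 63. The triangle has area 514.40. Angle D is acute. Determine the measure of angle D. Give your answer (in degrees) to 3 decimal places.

From area = ½·FD·DE·sin D, we get sin D = 2·area/(FD·DE) ≈ 0.51032.
Taking the acute solution, ∠D ≈ 30.68°.

∠D ≈ 30.685°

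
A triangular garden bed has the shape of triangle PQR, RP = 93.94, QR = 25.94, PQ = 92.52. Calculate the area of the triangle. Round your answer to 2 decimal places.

1195.64

Semiperimeter s = (25.94 + 93.94 + 92.52)/2 = 106.2.
Heron's formula: area = √(106.2·80.26·12.26·13.68) ≈ 1195.6.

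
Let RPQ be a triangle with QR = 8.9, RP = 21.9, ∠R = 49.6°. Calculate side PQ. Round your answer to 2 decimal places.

By the law of cosines, PQ² = QR² + RP² − 2·QR·RP·cos R = 306.17, so PQ ≈ 17.498.

17.50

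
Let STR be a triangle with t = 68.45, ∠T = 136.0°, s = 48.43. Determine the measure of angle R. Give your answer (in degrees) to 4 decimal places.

Law of sines: sin S = s·sin T/t ≈ 0.49149.
Since t ≥ s, only the acute value applies: ∠S ≈ 29.44°.
Then ∠R = 180° − ∠T − ∠S ≈ 14.56°.

∠R ≈ 14.5616°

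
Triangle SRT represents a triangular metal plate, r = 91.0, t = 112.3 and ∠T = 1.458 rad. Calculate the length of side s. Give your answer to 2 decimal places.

Law of sines: sin R = r·sin T/t ≈ 0.80518.
Since t ≥ r, only the acute value applies: ∠R ≈ 0.936 rad.
Then ∠S = π − ∠T − ∠R ≈ 0.748 rad.
Law of sines gives s = t·sin S/sin T ≈ 76.84.

76.84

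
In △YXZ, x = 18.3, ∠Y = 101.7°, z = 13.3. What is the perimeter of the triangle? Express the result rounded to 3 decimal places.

By the law of cosines, y² = x² + z² − 2·x·z·cos Y = 610.49, so y ≈ 24.708.
Semiperimeter s = (24.708+18.3+13.3)/2 = 28.154.
Perimeter = 24.708 + 18.3 + 13.3 = 56.308.

56.308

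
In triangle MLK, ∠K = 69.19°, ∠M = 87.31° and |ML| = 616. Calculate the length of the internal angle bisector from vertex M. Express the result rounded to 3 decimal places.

t_M ≈ 266.537

The third angle is ∠L = 180° − ∠K − ∠M = 23.50°.
Law of sines: |LK| = |ML|·sin M/sin K ≈ 658.26.
Law of sines: |KM| = |ML|·sin L/sin K ≈ 262.77.
The bisector from M has length 2·|KM|·|ML|·cos(∠M/2)/(|KM|+|ML|) ≈ 266.54.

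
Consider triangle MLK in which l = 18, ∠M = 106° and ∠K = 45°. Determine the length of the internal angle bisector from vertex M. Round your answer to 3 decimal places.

t_M ≈ 12.853

The third angle is ∠L = 180° − ∠K − ∠M = 29.00°.
Law of sines: m = l·sin M/sin L ≈ 35.69.
Law of sines: k = l·sin K/sin L ≈ 26.253.
The bisector from M has length 2·l·k·cos(∠M/2)/(l+k) ≈ 12.853.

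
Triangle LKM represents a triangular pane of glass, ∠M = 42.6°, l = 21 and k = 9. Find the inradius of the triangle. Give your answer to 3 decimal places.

By the law of cosines, m² = l² + k² − 2·l·k·cos M = 243.76, so m ≈ 15.613.
Area = ½·l·k·sin M ≈ 63.965.
Semiperimeter s = (21+9+15.613)/2 = 22.806.
Inradius = area/s = 63.965/22.806 ≈ 2.8047.

r ≈ 2.805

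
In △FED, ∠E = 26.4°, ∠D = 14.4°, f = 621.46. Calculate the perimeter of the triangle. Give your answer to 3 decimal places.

perimeter ≈ 1280.873

The third angle is ∠F = 180° − ∠E − ∠D = 139.20°.
Law of sines: e = f·sin E/sin F ≈ 422.89.
Law of sines: d = f·sin D/sin F ≈ 236.53.
Semiperimeter s = (621.46+422.89+236.53)/2 = 640.44.
Perimeter = 621.46 + 422.89 + 236.53 = 1280.9.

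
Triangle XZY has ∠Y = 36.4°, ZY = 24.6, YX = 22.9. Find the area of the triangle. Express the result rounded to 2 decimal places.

area ≈ 167.15

Area = ½·ZY·YX·sin Y ≈ 167.15.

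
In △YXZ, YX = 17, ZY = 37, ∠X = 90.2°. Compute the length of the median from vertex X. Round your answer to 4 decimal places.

Law of sines: sin Z = YX·sin X/ZY ≈ 0.45946.
Since ZY ≥ YX, only the acute value applies: ∠Z ≈ 27.35°.
Then ∠Y = 180° − ∠X − ∠Z ≈ 62.45°.
Law of sines gives XZ = ZY·sin Y/sin X ≈ 32.804.
Median from X: ½√(2·YX² + 2·XZ² − ZY²) ≈ 18.447.

m_X ≈ 18.4473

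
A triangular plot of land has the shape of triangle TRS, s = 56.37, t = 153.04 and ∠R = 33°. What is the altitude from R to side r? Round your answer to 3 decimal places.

42.663

By the law of cosines, r² = s² + t² − 2·s·t·cos R = 12129, so r ≈ 110.13.
Area = ½·s·t·sin R ≈ 2349.3.
The altitude from R has length 2·area/r ≈ 42.663.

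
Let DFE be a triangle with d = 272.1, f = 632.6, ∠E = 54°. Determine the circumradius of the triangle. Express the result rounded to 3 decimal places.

By the law of cosines, e² = d² + f² − 2·d·f·cos E = 2.7187e+05, so e ≈ 521.41.
Area = ½·d·f·sin E ≈ 69628.
Circumradius = e/(2 sin E) ≈ 322.25.

R ≈ 322.250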